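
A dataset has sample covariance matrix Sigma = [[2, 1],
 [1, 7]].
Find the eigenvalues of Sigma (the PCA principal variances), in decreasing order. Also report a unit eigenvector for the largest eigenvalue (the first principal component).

Step 1 — characteristic polynomial of 2×2 Sigma:
  det(Sigma - λI) = λ² - trace · λ + det = 0.
  trace = 2 + 7 = 9, det = 2·7 - (1)² = 13.
Step 2 — discriminant:
  Δ = trace² - 4·det = 81 - 52 = 29.
Step 3 — eigenvalues:
  λ = (trace ± √Δ)/2 = (9 ± 5.3852)/2,
  λ_1 = 7.1926,  λ_2 = 1.8074.

Step 4 — unit eigenvector for λ_1: solve (Sigma - λ_1 I)v = 0. First row:
  (2 - 7.1926)·v_x + (1)·v_y = 0, i.e. (-5.1926)·v_x + (1)·v_y = 0,
  so v ∝ (b, λ_1 - a) = (1, 5.1926) = u.
  ||u|| = √((1)² + (5.1926)²) = √(27.9629) ≈ 5.288,
  v_1 = u/||u|| ≈ (0.1891, 0.982) (||v_1|| = 1).

λ_1 = 7.1926,  λ_2 = 1.8074;  v_1 ≈ (0.1891, 0.982)


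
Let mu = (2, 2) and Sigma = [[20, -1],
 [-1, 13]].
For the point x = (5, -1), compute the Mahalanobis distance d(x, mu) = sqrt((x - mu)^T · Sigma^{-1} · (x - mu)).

Step 1 — centre the observation: (x - mu) = (3, -3).

Step 2 — invert Sigma. det(Sigma) = 20·13 - (-1)² = 259.
  Sigma^{-1} = (1/det) · [[d, -b], [-b, a]] = [[0.0502, 0.0039],
 [0.0039, 0.0772]].

Step 3 — form the quadratic (x - mu)^T · Sigma^{-1} · (x - mu):
  Sigma^{-1} · (x - mu) = (0.139, -0.2201).
  (x - mu)^T · [Sigma^{-1} · (x - mu)] = (3)·(0.139) + (-3)·(-0.2201) = 1.0772.

Step 4 — take square root: d = √(1.0772) ≈ 1.0379.

d(x, mu) = √(1.0772) ≈ 1.0379


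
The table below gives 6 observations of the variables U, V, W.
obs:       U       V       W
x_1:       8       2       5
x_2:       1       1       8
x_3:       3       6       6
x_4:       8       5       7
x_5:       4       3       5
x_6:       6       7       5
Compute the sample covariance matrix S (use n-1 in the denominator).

Step 1 — column means:
  mean(U) = (8 + 1 + 3 + 8 + 4 + 6) / 6 = 30/6 = 5
  mean(V) = (2 + 1 + 6 + 5 + 3 + 7) / 6 = 24/6 = 4
  mean(W) = (5 + 8 + 6 + 7 + 5 + 5) / 6 = 36/6 = 6

Step 2 — sample covariance S[i,j] = (1/(n-1)) · Σ_k (x_{k,i} - mean_i) · (x_{k,j} - mean_j), with n-1 = 5.
  S[U,U] = ((3)·(3) + (-4)·(-4) + (-2)·(-2) + (3)·(3) + (-1)·(-1) + (1)·(1)) / 5 = 40/5 = 8
  S[U,V] = ((3)·(-2) + (-4)·(-3) + (-2)·(2) + (3)·(1) + (-1)·(-1) + (1)·(3)) / 5 = 9/5 = 1.8
  S[U,W] = ((3)·(-1) + (-4)·(2) + (-2)·(0) + (3)·(1) + (-1)·(-1) + (1)·(-1)) / 5 = -8/5 = -1.6
  S[V,V] = ((-2)·(-2) + (-3)·(-3) + (2)·(2) + (1)·(1) + (-1)·(-1) + (3)·(3)) / 5 = 28/5 = 5.6
  S[V,W] = ((-2)·(-1) + (-3)·(2) + (2)·(0) + (1)·(1) + (-1)·(-1) + (3)·(-1)) / 5 = -5/5 = -1
  S[W,W] = ((-1)·(-1) + (2)·(2) + (0)·(0) + (1)·(1) + (-1)·(-1) + (-1)·(-1)) / 5 = 8/5 = 1.6

S is symmetric (S[j,i] = S[i,j]). Assembling:

S = [[8, 1.8, -1.6],
 [1.8, 5.6, -1],
 [-1.6, -1, 1.6]]


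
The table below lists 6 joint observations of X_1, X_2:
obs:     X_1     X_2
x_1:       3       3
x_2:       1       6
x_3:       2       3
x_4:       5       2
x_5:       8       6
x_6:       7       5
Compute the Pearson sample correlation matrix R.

Step 1 — column means:
  mean(X_1) = (3 + 1 + 2 + 5 + 8 + 7) / 6 = 26/6 = 4.3333
  mean(X_2) = (3 + 6 + 3 + 2 + 6 + 5) / 6 = 25/6 = 4.1667

Step 2 — sample variances and covariances s[i,j] = (1/(n-1)) · Σ_k (x_{k,i} - mean_i) · (x_{k,j} - mean_j), with n-1 = 5:
  s[X_1,X_1] = ((-1.3333)·(-1.3333) + (-3.3333)·(-3.3333) + (-2.3333)·(-2.3333) + (0.6667)·(0.6667) + (3.6667)·(3.6667) + (2.6667)·(2.6667)) / 5 = 39.3333/5 = 7.8667
  s[X_1,X_2] = ((-1.3333)·(-1.1667) + (-3.3333)·(1.8333) + (-2.3333)·(-1.1667) + (0.6667)·(-2.1667) + (3.6667)·(1.8333) + (2.6667)·(0.8333)) / 5 = 5.6667/5 = 1.1333
  s[X_2,X_2] = ((-1.1667)·(-1.1667) + (1.8333)·(1.8333) + (-1.1667)·(-1.1667) + (-2.1667)·(-2.1667) + (1.8333)·(1.8333) + (0.8333)·(0.8333)) / 5 = 14.8333/5 = 2.9667
  Sample standard deviations s_i = √(s[i,i]):
  s(X_1) = √(7.8667) = 2.8048
  s(X_2) = √(2.9667) = 1.7224

Step 3 — r_{ij} = s_{ij} / (s_i · s_j):
  r[X_1,X_1] = 1 (diagonal).
  r[X_1,X_2] = 1.1333 / (2.8048 · 1.7224) = 1.1333 / 4.8309 = 0.2346
  r[X_2,X_2] = 1 (diagonal).

R is symmetric with unit diagonal. Assembling:

R = [[1, 0.2346],
 [0.2346, 1]]


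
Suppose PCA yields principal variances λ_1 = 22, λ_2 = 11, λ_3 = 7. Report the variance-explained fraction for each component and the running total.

Step 1 — total variance = trace(Sigma) = Σ λ_i = 22 + 11 + 7 = 40.

Step 2 — fraction explained by component i = λ_i / Σ λ:
  PC1: 22/40 = 0.55
  PC2: 11/40 = 0.275
  PC3: 7/40 = 0.175

Step 3 — cumulative fraction after k components = (λ_1 + ... + λ_k) / Σ λ:
  k = 1: 22/40 = 0.55
  k = 2: (22 + 11)/40 = 33/40 = 0.825
  k = 3: (22 + 11 + 7)/40 = 40/40 = 1

Summary (fraction, with percent):

explained: PC1 0.55 (55%), PC2 0.275 (27.5%), PC3 0.175 (17.5%);  cumulative: 0.55, 0.825, 1


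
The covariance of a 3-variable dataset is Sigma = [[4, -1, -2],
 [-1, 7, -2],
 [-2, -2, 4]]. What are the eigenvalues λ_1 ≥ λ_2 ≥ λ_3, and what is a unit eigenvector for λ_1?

Step 1 — characteristic polynomial p(λ) = det(λI - Sigma) = λ³ - tr·λ² + c_1·λ - det, where tr = trace, c_1 = sum of the principal 2×2 minors, det = det(Sigma):
  tr = 4 + 7 + 4 = 15,
  c_1 = (4·7 - (-1)²) + (4·4 - (-2)²) + (7·4 - (-2)²) = 27 + 12 + 24 = 63,
  det = 4·(7·4 - (-2)²) - (-1)·((-1)·4 - (-2)·(-2)) + (-2)·((-1)·(-2) - 7·(-2)) = 4·(24) - (-1)·(-8) + (-2)·(16) = 56.
  So p(λ) = λ³ - 15λ² + 63λ - 56.
Step 2 — look for an integer root (rational root theorem: any rational root is an integer divisor of 56). Testing λ = 8:
  p(8) = 512 - 960 + 504 - 56 = 0  ✓
  Dividing out (λ - 8): p(λ) = (λ - 8)(λ² - 7λ + 7).
Step 3 — remaining eigenvalues from the quadratic λ² - 7λ + 7 = 0:
  Δ = 7² - 4·7 = 49 - 28 = 21,  λ = (7 ± √21)/2 = (7 ± 4.5826)/2 ≈ 5.7913 or 1.2087.
  Sorted: λ_1 = 8,  λ_2 = 5.7913,  λ_3 = 1.2087  (check: sum = 15 = tr ✓).

Step 4 — unit eigenvector for λ_1 = 8: v spans the null space of (Sigma - λ_1 I), whose rows are
  r_1 = (-4, -1, -2),  r_2 = (-1, -1, -2),  r_3 = (-2, -2, -4).
  v is orthogonal to every row, so take v ∝ r_1 × r_2 = ((-1)·(-2) - (-2)·(-1), (-2)·(-1) - (-4)·(-2), (-4)·(-1) - (-1)·(-1)) = (0, -6, 3).
  Rescale (divide by 3; multiply by -1 so the first nonzero entry is positive): u = (0, 2, -1).
  ||u|| = √((0)² + (2)² + (-1)²) = √(5) ≈ 2.2361,  v_1 = u/||u|| ≈ (0, 0.8944, -0.4472) (||v_1|| = 1).

λ_1 = 8,  λ_2 = 5.7913,  λ_3 = 1.2087;  v_1 ≈ (0, 0.8944, -0.4472)


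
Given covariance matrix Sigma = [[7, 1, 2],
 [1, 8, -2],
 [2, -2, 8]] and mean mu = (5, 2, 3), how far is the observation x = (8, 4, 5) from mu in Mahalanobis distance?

Step 1 — centre the observation: (x - mu) = (3, 2, 2).

Step 2 — invert Sigma (cofactor / det for 3×3, or solve directly):
  Sigma^{-1} = [[0.1613, -0.0323, -0.0484],
 [-0.0323, 0.1398, 0.043],
 [-0.0484, 0.043, 0.1478]].

Step 3 — form the quadratic (x - mu)^T · Sigma^{-1} · (x - mu):
  Sigma^{-1} · (x - mu) = (0.3226, 0.2688, 0.2366).
  (x - mu)^T · [Sigma^{-1} · (x - mu)] = (3)·(0.3226) + (2)·(0.2688) + (2)·(0.2366) = 1.9785.

Step 4 — take square root: d = √(1.9785) ≈ 1.4066.

d(x, mu) = √(1.9785) ≈ 1.4066


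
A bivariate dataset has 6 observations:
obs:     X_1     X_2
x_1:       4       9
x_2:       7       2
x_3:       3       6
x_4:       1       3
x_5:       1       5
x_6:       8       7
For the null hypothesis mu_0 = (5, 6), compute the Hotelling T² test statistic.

Step 1 — sample mean vector:
  mean(X_1) = (4 + 7 + 3 + 1 + 1 + 8) / 6 = 24/6 = 4
  mean(X_2) = (9 + 2 + 6 + 3 + 5 + 7) / 6 = 32/6 = 5.3333
  x̄ = (4, 5.3333),  deviation x̄ - mu_0 = (4, 5.3333) - (5, 6) = (-1, -0.6667).

Step 2 — sample covariance matrix, S[i,j] = (1/(n-1)) · Σ_k (x_{k,i} - mean_i) · (x_{k,j} - mean_j), divisor n-1 = 5:
  S[X_1,X_1] = ((0)·(0) + (3)·(3) + (-1)·(-1) + (-3)·(-3) + (-3)·(-3) + (4)·(4)) / 5 = 44/5 = 8.8
  S[X_1,X_2] = ((0)·(3.6667) + (3)·(-3.3333) + (-1)·(0.6667) + (-3)·(-2.3333) + (-3)·(-0.3333) + (4)·(1.6667)) / 5 = 4/5 = 0.8
  S[X_2,X_2] = ((3.6667)·(3.6667) + (-3.3333)·(-3.3333) + (0.6667)·(0.6667) + (-2.3333)·(-2.3333) + (-0.3333)·(-0.3333) + (1.6667)·(1.6667)) / 5 = 33.3333/5 = 6.6667
  S = [[8.8, 0.8],
 [0.8, 6.6667]].

Step 3 — invert S. det(S) = 8.8·6.6667 - (0.8)² = 58.0267.
  S^{-1} = (1/det) · [[d, -b], [-b, a]] = [[0.1149, -0.0138],
 [-0.0138, 0.1517]].

Step 4 — quadratic form (x̄ - mu_0)^T · S^{-1} · (x̄ - mu_0):
  S^{-1} · (x̄ - mu_0) = (-0.1057, -0.0873),
  (x̄ - mu_0)^T · [...] = (-1)·(-0.1057) + (-0.6667)·(-0.0873) = 0.1639.

Step 5 — scale by n: T² = 6 · 0.1639 = 0.9835.

T² ≈ 0.9835


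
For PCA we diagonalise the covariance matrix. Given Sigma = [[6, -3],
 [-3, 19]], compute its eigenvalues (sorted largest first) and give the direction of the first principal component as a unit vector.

Step 1 — characteristic polynomial of 2×2 Sigma:
  det(Sigma - λI) = λ² - trace · λ + det = 0.
  trace = 6 + 19 = 25, det = 6·19 - (-3)² = 105.
Step 2 — discriminant:
  Δ = trace² - 4·det = 625 - 420 = 205.
Step 3 — eigenvalues:
  λ = (trace ± √Δ)/2 = (25 ± 14.3178)/2,
  λ_1 = 19.6589,  λ_2 = 5.3411.

Step 4 — unit eigenvector for λ_1: solve (Sigma - λ_1 I)v = 0. First row:
  (6 - 19.6589)·v_x + (-3)·v_y = 0, i.e. (-13.6589)·v_x + (-3)·v_y = 0,
  so v ∝ (b, λ_1 - a) = (-3, 13.6589); multiply by -1 so the first entry is positive: u = (3, -13.6589).
  ||u|| = √((3)² + (-13.6589)²) = √(195.5658) ≈ 13.9845,
  v_1 = u/||u|| ≈ (0.2145, -0.9767) (||v_1|| = 1).

λ_1 = 19.6589,  λ_2 = 5.3411;  v_1 ≈ (0.2145, -0.9767)


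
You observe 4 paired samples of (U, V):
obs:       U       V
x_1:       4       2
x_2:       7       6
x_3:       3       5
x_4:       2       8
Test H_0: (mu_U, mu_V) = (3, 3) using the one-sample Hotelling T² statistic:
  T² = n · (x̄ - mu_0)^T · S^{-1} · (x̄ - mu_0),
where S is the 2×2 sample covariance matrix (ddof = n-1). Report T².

Step 1 — sample mean vector:
  mean(U) = (4 + 7 + 3 + 2) / 4 = 16/4 = 4
  mean(V) = (2 + 6 + 5 + 8) / 4 = 21/4 = 5.25
  x̄ = (4, 5.25),  deviation x̄ - mu_0 = (4, 5.25) - (3, 3) = (1, 2.25).

Step 2 — sample covariance matrix, S[i,j] = (1/(n-1)) · Σ_k (x_{k,i} - mean_i) · (x_{k,j} - mean_j), divisor n-1 = 3:
  S[U,U] = ((0)·(0) + (3)·(3) + (-1)·(-1) + (-2)·(-2)) / 3 = 14/3 = 4.6667
  S[U,V] = ((0)·(-3.25) + (3)·(0.75) + (-1)·(-0.25) + (-2)·(2.75)) / 3 = -3/3 = -1
  S[V,V] = ((-3.25)·(-3.25) + (0.75)·(0.75) + (-0.25)·(-0.25) + (2.75)·(2.75)) / 3 = 18.75/3 = 6.25
  S = [[4.6667, -1],
 [-1, 6.25]].

Step 3 — invert S. det(S) = 4.6667·6.25 - (-1)² = 28.1667.
  S^{-1} = (1/det) · [[d, -b], [-b, a]] = [[0.2219, 0.0355],
 [0.0355, 0.1657]].

Step 4 — quadratic form (x̄ - mu_0)^T · S^{-1} · (x̄ - mu_0):
  S^{-1} · (x̄ - mu_0) = (0.3018, 0.4083),
  (x̄ - mu_0)^T · [...] = (1)·(0.3018) + (2.25)·(0.4083) = 1.2204.

Step 5 — scale by n: T² = 4 · 1.2204 = 4.8817.

T² ≈ 4.8817


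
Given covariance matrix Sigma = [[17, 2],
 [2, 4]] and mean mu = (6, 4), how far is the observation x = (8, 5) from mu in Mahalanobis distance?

Step 1 — centre the observation: (x - mu) = (2, 1).

Step 2 — invert Sigma. det(Sigma) = 17·4 - (2)² = 64.
  Sigma^{-1} = (1/det) · [[d, -b], [-b, a]] = [[0.0625, -0.0312],
 [-0.0312, 0.2656]].

Step 3 — form the quadratic (x - mu)^T · Sigma^{-1} · (x - mu):
  Sigma^{-1} · (x - mu) = (0.0938, 0.2031).
  (x - mu)^T · [Sigma^{-1} · (x - mu)] = (2)·(0.0938) + (1)·(0.2031) = 0.3906.

Step 4 — take square root: d = √(0.3906) ≈ 0.625.

d(x, mu) = √(0.3906) ≈ 0.625


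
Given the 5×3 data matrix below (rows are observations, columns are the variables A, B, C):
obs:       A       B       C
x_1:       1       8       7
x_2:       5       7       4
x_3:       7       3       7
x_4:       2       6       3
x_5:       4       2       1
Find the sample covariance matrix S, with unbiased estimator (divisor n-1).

Step 1 — column means:
  mean(A) = (1 + 5 + 7 + 2 + 4) / 5 = 19/5 = 3.8
  mean(B) = (8 + 7 + 3 + 6 + 2) / 5 = 26/5 = 5.2
  mean(C) = (7 + 4 + 7 + 3 + 1) / 5 = 22/5 = 4.4

Step 2 — sample covariance S[i,j] = (1/(n-1)) · Σ_k (x_{k,i} - mean_i) · (x_{k,j} - mean_j), with n-1 = 4.
  S[A,A] = ((-2.8)·(-2.8) + (1.2)·(1.2) + (3.2)·(3.2) + (-1.8)·(-1.8) + (0.2)·(0.2)) / 4 = 22.8/4 = 5.7
  S[A,B] = ((-2.8)·(2.8) + (1.2)·(1.8) + (3.2)·(-2.2) + (-1.8)·(0.8) + (0.2)·(-3.2)) / 4 = -14.8/4 = -3.7
  S[A,C] = ((-2.8)·(2.6) + (1.2)·(-0.4) + (3.2)·(2.6) + (-1.8)·(-1.4) + (0.2)·(-3.4)) / 4 = 2.4/4 = 0.6
  S[B,B] = ((2.8)·(2.8) + (1.8)·(1.8) + (-2.2)·(-2.2) + (0.8)·(0.8) + (-3.2)·(-3.2)) / 4 = 26.8/4 = 6.7
  S[B,C] = ((2.8)·(2.6) + (1.8)·(-0.4) + (-2.2)·(2.6) + (0.8)·(-1.4) + (-3.2)·(-3.4)) / 4 = 10.6/4 = 2.65
  S[C,C] = ((2.6)·(2.6) + (-0.4)·(-0.4) + (2.6)·(2.6) + (-1.4)·(-1.4) + (-3.4)·(-3.4)) / 4 = 27.2/4 = 6.8

S is symmetric (S[j,i] = S[i,j]). Assembling:

S = [[5.7, -3.7, 0.6],
 [-3.7, 6.7, 2.65],
 [0.6, 2.65, 6.8]]


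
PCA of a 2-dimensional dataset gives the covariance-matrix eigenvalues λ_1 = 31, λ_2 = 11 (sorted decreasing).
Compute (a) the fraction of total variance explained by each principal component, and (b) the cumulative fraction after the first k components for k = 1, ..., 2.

Step 1 — total variance = trace(Sigma) = Σ λ_i = 31 + 11 = 42.

Step 2 — fraction explained by component i = λ_i / Σ λ:
  PC1: 31/42 = 0.7381
  PC2: 11/42 = 0.2619

Step 3 — cumulative fraction after k components = (λ_1 + ... + λ_k) / Σ λ:
  k = 1: 31/42 = 0.7381
  k = 2: (31 + 11)/42 = 42/42 = 1

Summary (fraction, with percent):

explained: PC1 0.7381 (73.81%), PC2 0.2619 (26.19%);  cumulative: 0.7381, 1


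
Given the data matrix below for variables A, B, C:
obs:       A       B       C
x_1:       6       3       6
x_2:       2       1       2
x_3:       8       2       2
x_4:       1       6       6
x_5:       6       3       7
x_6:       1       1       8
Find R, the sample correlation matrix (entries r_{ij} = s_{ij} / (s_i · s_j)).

Step 1 — column means:
  mean(A) = (6 + 2 + 8 + 1 + 6 + 1) / 6 = 24/6 = 4
  mean(B) = (3 + 1 + 2 + 6 + 3 + 1) / 6 = 16/6 = 2.6667
  mean(C) = (6 + 2 + 2 + 6 + 7 + 8) / 6 = 31/6 = 5.1667

Step 2 — sample variances and covariances s[i,j] = (1/(n-1)) · Σ_k (x_{k,i} - mean_i) · (x_{k,j} - mean_j), with n-1 = 5:
  s[A,A] = ((2)·(2) + (-2)·(-2) + (4)·(4) + (-3)·(-3) + (2)·(2) + (-3)·(-3)) / 5 = 46/5 = 9.2
  s[A,B] = ((2)·(0.3333) + (-2)·(-1.6667) + (4)·(-0.6667) + (-3)·(3.3333) + (2)·(0.3333) + (-3)·(-1.6667)) / 5 = -3/5 = -0.6
  s[A,C] = ((2)·(0.8333) + (-2)·(-3.1667) + (4)·(-3.1667) + (-3)·(0.8333) + (2)·(1.8333) + (-3)·(2.8333)) / 5 = -12/5 = -2.4
  s[B,B] = ((0.3333)·(0.3333) + (-1.6667)·(-1.6667) + (-0.6667)·(-0.6667) + (3.3333)·(3.3333) + (0.3333)·(0.3333) + (-1.6667)·(-1.6667)) / 5 = 17.3333/5 = 3.4667
  s[B,C] = ((0.3333)·(0.8333) + (-1.6667)·(-3.1667) + (-0.6667)·(-3.1667) + (3.3333)·(0.8333) + (0.3333)·(1.8333) + (-1.6667)·(2.8333)) / 5 = 6.3333/5 = 1.2667
  s[C,C] = ((0.8333)·(0.8333) + (-3.1667)·(-3.1667) + (-3.1667)·(-3.1667) + (0.8333)·(0.8333) + (1.8333)·(1.8333) + (2.8333)·(2.8333)) / 5 = 32.8333/5 = 6.5667
  Sample standard deviations s_i = √(s[i,i]):
  s(A) = √(9.2) = 3.0332
  s(B) = √(3.4667) = 1.8619
  s(C) = √(6.5667) = 2.5626

Step 3 — r_{ij} = s_{ij} / (s_i · s_j):
  r[A,A] = 1 (diagonal).
  r[A,B] = -0.6 / (3.0332 · 1.8619) = -0.6 / 5.6474 = -0.1062
  r[A,C] = -2.4 / (3.0332 · 2.5626) = -2.4 / 7.7726 = -0.3088
  r[B,B] = 1 (diagonal).
  r[B,C] = 1.2667 / (1.8619 · 2.5626) = 1.2667 / 4.7712 = 0.2655
  r[C,C] = 1 (diagonal).

R is symmetric with unit diagonal. Assembling:

R = [[1, -0.1062, -0.3088],
 [-0.1062, 1, 0.2655],
 [-0.3088, 0.2655, 1]]


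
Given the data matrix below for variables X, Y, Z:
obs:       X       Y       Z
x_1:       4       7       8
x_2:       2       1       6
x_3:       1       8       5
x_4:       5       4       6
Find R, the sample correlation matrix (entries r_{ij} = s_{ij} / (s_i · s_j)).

Step 1 — column means:
  mean(X) = (4 + 2 + 1 + 5) / 4 = 12/4 = 3
  mean(Y) = (7 + 1 + 8 + 4) / 4 = 20/4 = 5
  mean(Z) = (8 + 6 + 5 + 6) / 4 = 25/4 = 6.25

Step 2 — sample variances and covariances s[i,j] = (1/(n-1)) · Σ_k (x_{k,i} - mean_i) · (x_{k,j} - mean_j), with n-1 = 3:
  s[X,X] = ((1)·(1) + (-1)·(-1) + (-2)·(-2) + (2)·(2)) / 3 = 10/3 = 3.3333
  s[X,Y] = ((1)·(2) + (-1)·(-4) + (-2)·(3) + (2)·(-1)) / 3 = -2/3 = -0.6667
  s[X,Z] = ((1)·(1.75) + (-1)·(-0.25) + (-2)·(-1.25) + (2)·(-0.25)) / 3 = 4/3 = 1.3333
  s[Y,Y] = ((2)·(2) + (-4)·(-4) + (3)·(3) + (-1)·(-1)) / 3 = 30/3 = 10
  s[Y,Z] = ((2)·(1.75) + (-4)·(-0.25) + (3)·(-1.25) + (-1)·(-0.25)) / 3 = 1/3 = 0.3333
  s[Z,Z] = ((1.75)·(1.75) + (-0.25)·(-0.25) + (-1.25)·(-1.25) + (-0.25)·(-0.25)) / 3 = 4.75/3 = 1.5833
  Sample standard deviations s_i = √(s[i,i]):
  s(X) = √(3.3333) = 1.8257
  s(Y) = √(10) = 3.1623
  s(Z) = √(1.5833) = 1.2583

Step 3 — r_{ij} = s_{ij} / (s_i · s_j):
  r[X,X] = 1 (diagonal).
  r[X,Y] = -0.6667 / (1.8257 · 3.1623) = -0.6667 / 5.7735 = -0.1155
  r[X,Z] = 1.3333 / (1.8257 · 1.2583) = 1.3333 / 2.2973 = 0.5804
  r[Y,Y] = 1 (diagonal).
  r[Y,Z] = 0.3333 / (3.1623 · 1.2583) = 0.3333 / 3.9791 = 0.0838
  r[Z,Z] = 1 (diagonal).

R is symmetric with unit diagonal. Assembling:

R = [[1, -0.1155, 0.5804],
 [-0.1155, 1, 0.0838],
 [0.5804, 0.0838, 1]]


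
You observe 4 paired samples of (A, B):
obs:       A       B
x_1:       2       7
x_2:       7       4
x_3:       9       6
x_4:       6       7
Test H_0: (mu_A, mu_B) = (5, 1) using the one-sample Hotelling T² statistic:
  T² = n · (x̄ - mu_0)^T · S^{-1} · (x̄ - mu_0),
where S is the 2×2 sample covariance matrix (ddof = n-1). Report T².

Step 1 — sample mean vector:
  mean(A) = (2 + 7 + 9 + 6) / 4 = 24/4 = 6
  mean(B) = (7 + 4 + 6 + 7) / 4 = 24/4 = 6
  x̄ = (6, 6),  deviation x̄ - mu_0 = (6, 6) - (5, 1) = (1, 5).

Step 2 — sample covariance matrix, S[i,j] = (1/(n-1)) · Σ_k (x_{k,i} - mean_i) · (x_{k,j} - mean_j), divisor n-1 = 3:
  S[A,A] = ((-4)·(-4) + (1)·(1) + (3)·(3) + (0)·(0)) / 3 = 26/3 = 8.6667
  S[A,B] = ((-4)·(1) + (1)·(-2) + (3)·(0) + (0)·(1)) / 3 = -6/3 = -2
  S[B,B] = ((1)·(1) + (-2)·(-2) + (0)·(0) + (1)·(1)) / 3 = 6/3 = 2
  S = [[8.6667, -2],
 [-2, 2]].

Step 3 — invert S. det(S) = 8.6667·2 - (-2)² = 13.3333.
  S^{-1} = (1/det) · [[d, -b], [-b, a]] = [[0.15, 0.15],
 [0.15, 0.65]].

Step 4 — quadratic form (x̄ - mu_0)^T · S^{-1} · (x̄ - mu_0):
  S^{-1} · (x̄ - mu_0) = (0.9, 3.4),
  (x̄ - mu_0)^T · [...] = (1)·(0.9) + (5)·(3.4) = 17.9.

Step 5 — scale by n: T² = 4 · 17.9 = 71.6.

T² ≈ 71.6


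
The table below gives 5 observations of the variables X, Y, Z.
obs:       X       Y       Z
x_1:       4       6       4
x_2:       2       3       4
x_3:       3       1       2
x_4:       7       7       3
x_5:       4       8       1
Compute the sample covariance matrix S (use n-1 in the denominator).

Step 1 — column means:
  mean(X) = (4 + 2 + 3 + 7 + 4) / 5 = 20/5 = 4
  mean(Y) = (6 + 3 + 1 + 7 + 8) / 5 = 25/5 = 5
  mean(Z) = (4 + 4 + 2 + 3 + 1) / 5 = 14/5 = 2.8

Step 2 — sample covariance S[i,j] = (1/(n-1)) · Σ_k (x_{k,i} - mean_i) · (x_{k,j} - mean_j), with n-1 = 4.
  S[X,X] = ((0)·(0) + (-2)·(-2) + (-1)·(-1) + (3)·(3) + (0)·(0)) / 4 = 14/4 = 3.5
  S[X,Y] = ((0)·(1) + (-2)·(-2) + (-1)·(-4) + (3)·(2) + (0)·(3)) / 4 = 14/4 = 3.5
  S[X,Z] = ((0)·(1.2) + (-2)·(1.2) + (-1)·(-0.8) + (3)·(0.2) + (0)·(-1.8)) / 4 = -1/4 = -0.25
  S[Y,Y] = ((1)·(1) + (-2)·(-2) + (-4)·(-4) + (2)·(2) + (3)·(3)) / 4 = 34/4 = 8.5
  S[Y,Z] = ((1)·(1.2) + (-2)·(1.2) + (-4)·(-0.8) + (2)·(0.2) + (3)·(-1.8)) / 4 = -3/4 = -0.75
  S[Z,Z] = ((1.2)·(1.2) + (1.2)·(1.2) + (-0.8)·(-0.8) + (0.2)·(0.2) + (-1.8)·(-1.8)) / 4 = 6.8/4 = 1.7

S is symmetric (S[j,i] = S[i,j]). Assembling:

S = [[3.5, 3.5, -0.25],
 [3.5, 8.5, -0.75],
 [-0.25, -0.75, 1.7]]


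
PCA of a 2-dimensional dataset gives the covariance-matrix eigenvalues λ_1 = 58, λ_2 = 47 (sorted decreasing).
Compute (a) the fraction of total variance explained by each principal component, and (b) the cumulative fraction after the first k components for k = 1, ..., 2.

Step 1 — total variance = trace(Sigma) = Σ λ_i = 58 + 47 = 105.

Step 2 — fraction explained by component i = λ_i / Σ λ:
  PC1: 58/105 = 0.5524
  PC2: 47/105 = 0.4476

Step 3 — cumulative fraction after k components = (λ_1 + ... + λ_k) / Σ λ:
  k = 1: 58/105 = 0.5524
  k = 2: (58 + 47)/105 = 105/105 = 1

Summary (fraction, with percent):

explained: PC1 0.5524 (55.24%), PC2 0.4476 (44.76%);  cumulative: 0.5524, 1


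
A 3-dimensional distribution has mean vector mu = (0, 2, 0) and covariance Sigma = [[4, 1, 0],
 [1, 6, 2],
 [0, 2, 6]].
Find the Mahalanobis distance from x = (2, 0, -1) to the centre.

Step 1 — centre the observation: (x - mu) = (2, -2, -1).

Step 2 — invert Sigma (cofactor / det for 3×3, or solve directly):
  Sigma^{-1} = [[0.2623, -0.0492, 0.0164],
 [-0.0492, 0.1967, -0.0656],
 [0.0164, -0.0656, 0.1885]].

Step 3 — form the quadratic (x - mu)^T · Sigma^{-1} · (x - mu):
  Sigma^{-1} · (x - mu) = (0.6066, -0.4262, -0.0246).
  (x - mu)^T · [Sigma^{-1} · (x - mu)] = (2)·(0.6066) + (-2)·(-0.4262) + (-1)·(-0.0246) = 2.0902.

Step 4 — take square root: d = √(2.0902) ≈ 1.4457.

d(x, mu) = √(2.0902) ≈ 1.4457


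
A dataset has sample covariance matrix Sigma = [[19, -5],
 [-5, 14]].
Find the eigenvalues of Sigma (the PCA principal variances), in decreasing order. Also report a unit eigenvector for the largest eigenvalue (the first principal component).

Step 1 — characteristic polynomial of 2×2 Sigma:
  det(Sigma - λI) = λ² - trace · λ + det = 0.
  trace = 19 + 14 = 33, det = 19·14 - (-5)² = 241.
Step 2 — discriminant:
  Δ = trace² - 4·det = 1089 - 964 = 125.
Step 3 — eigenvalues:
  λ = (trace ± √Δ)/2 = (33 ± 11.1803)/2,
  λ_1 = 22.0902,  λ_2 = 10.9098.

Step 4 — unit eigenvector for λ_1: solve (Sigma - λ_1 I)v = 0. First row:
  (19 - 22.0902)·v_x + (-5)·v_y = 0, i.e. (-3.0902)·v_x + (-5)·v_y = 0,
  so v ∝ (b, λ_1 - a) = (-5, 3.0902); multiply by -1 so the first entry is positive: u = (5, -3.0902).
  ||u|| = √((5)² + (-3.0902)²) = √(34.5492) ≈ 5.8779,
  v_1 = u/||u|| ≈ (0.8507, -0.5257) (||v_1|| = 1).

λ_1 = 22.0902,  λ_2 = 10.9098;  v_1 ≈ (0.8507, -0.5257)


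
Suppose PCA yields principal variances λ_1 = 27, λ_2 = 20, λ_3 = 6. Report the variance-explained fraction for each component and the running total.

Step 1 — total variance = trace(Sigma) = Σ λ_i = 27 + 20 + 6 = 53.

Step 2 — fraction explained by component i = λ_i / Σ λ:
  PC1: 27/53 = 0.5094
  PC2: 20/53 = 0.3774
  PC3: 6/53 = 0.1132

Step 3 — cumulative fraction after k components = (λ_1 + ... + λ_k) / Σ λ:
  k = 1: 27/53 = 0.5094
  k = 2: (27 + 20)/53 = 47/53 = 0.8868
  k = 3: (27 + 20 + 6)/53 = 53/53 = 1

Summary (fraction, with percent):

explained: PC1 0.5094 (50.94%), PC2 0.3774 (37.74%), PC3 0.1132 (11.32%);  cumulative: 0.5094, 0.8868, 1


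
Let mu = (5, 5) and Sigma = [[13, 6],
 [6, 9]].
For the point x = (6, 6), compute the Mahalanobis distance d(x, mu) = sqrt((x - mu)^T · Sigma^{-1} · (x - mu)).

Step 1 — centre the observation: (x - mu) = (1, 1).

Step 2 — invert Sigma. det(Sigma) = 13·9 - (6)² = 81.
  Sigma^{-1} = (1/det) · [[d, -b], [-b, a]] = [[0.1111, -0.0741],
 [-0.0741, 0.1605]].

Step 3 — form the quadratic (x - mu)^T · Sigma^{-1} · (x - mu):
  Sigma^{-1} · (x - mu) = (0.037, 0.0864).
  (x - mu)^T · [Sigma^{-1} · (x - mu)] = (1)·(0.037) + (1)·(0.0864) = 0.1235.

Step 4 — take square root: d = √(0.1235) ≈ 0.3514.

d(x, mu) = √(0.1235) ≈ 0.3514


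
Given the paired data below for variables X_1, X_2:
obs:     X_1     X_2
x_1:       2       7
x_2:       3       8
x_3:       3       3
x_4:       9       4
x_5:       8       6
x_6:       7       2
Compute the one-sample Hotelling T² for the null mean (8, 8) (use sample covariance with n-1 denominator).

Step 1 — sample mean vector:
  mean(X_1) = (2 + 3 + 3 + 9 + 8 + 7) / 6 = 32/6 = 5.3333
  mean(X_2) = (7 + 8 + 3 + 4 + 6 + 2) / 6 = 30/6 = 5
  x̄ = (5.3333, 5),  deviation x̄ - mu_0 = (5.3333, 5) - (8, 8) = (-2.6667, -3).

Step 2 — sample covariance matrix, S[i,j] = (1/(n-1)) · Σ_k (x_{k,i} - mean_i) · (x_{k,j} - mean_j), divisor n-1 = 5:
  S[X_1,X_1] = ((-3.3333)·(-3.3333) + (-2.3333)·(-2.3333) + (-2.3333)·(-2.3333) + (3.6667)·(3.6667) + (2.6667)·(2.6667) + (1.6667)·(1.6667)) / 5 = 45.3333/5 = 9.0667
  S[X_1,X_2] = ((-3.3333)·(2) + (-2.3333)·(3) + (-2.3333)·(-2) + (3.6667)·(-1) + (2.6667)·(1) + (1.6667)·(-3)) / 5 = -15/5 = -3
  S[X_2,X_2] = ((2)·(2) + (3)·(3) + (-2)·(-2) + (-1)·(-1) + (1)·(1) + (-3)·(-3)) / 5 = 28/5 = 5.6
  S = [[9.0667, -3],
 [-3, 5.6]].

Step 3 — invert S. det(S) = 9.0667·5.6 - (-3)² = 41.7733.
  S^{-1} = (1/det) · [[d, -b], [-b, a]] = [[0.1341, 0.0718],
 [0.0718, 0.217]].

Step 4 — quadratic form (x̄ - mu_0)^T · S^{-1} · (x̄ - mu_0):
  S^{-1} · (x̄ - mu_0) = (-0.5729, -0.8426),
  (x̄ - mu_0)^T · [...] = (-2.6667)·(-0.5729) + (-3)·(-0.8426) = 4.0558.

Step 5 — scale by n: T² = 6 · 4.0558 = 24.3345.

T² ≈ 24.3345


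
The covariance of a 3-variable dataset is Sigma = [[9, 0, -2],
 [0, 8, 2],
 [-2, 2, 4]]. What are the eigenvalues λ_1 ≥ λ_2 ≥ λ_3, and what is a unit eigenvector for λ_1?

Step 1 — characteristic polynomial p(λ) = det(λI - Sigma) = λ³ - tr·λ² + c_1·λ - det, where tr = trace, c_1 = sum of the principal 2×2 minors, det = det(Sigma):
  tr = 9 + 8 + 4 = 21,
  c_1 = (9·8 - (0)²) + (9·4 - (-2)²) + (8·4 - (2)²) = 72 + 32 + 28 = 132,
  det = 9·(8·4 - (2)²) - (0)·((0)·4 - (2)·(-2)) + (-2)·((0)·(2) - 8·(-2)) = 9·(28) - (0)·(4) + (-2)·(16) = 220.
  So p(λ) = λ³ - 21λ² + 132λ - 220.
Step 2 — look for an integer root (rational root theorem: any rational root is an integer divisor of 220). Testing λ = 10:
  p(10) = 1000 - 2100 + 1320 - 220 = 0  ✓
  Dividing out (λ - 10): p(λ) = (λ - 10)(λ² - 11λ + 22).
Step 3 — remaining eigenvalues from the quadratic λ² - 11λ + 22 = 0:
  Δ = 11² - 4·22 = 121 - 88 = 33,  λ = (11 ± √33)/2 = (11 ± 5.7446)/2 ≈ 8.3723 or 2.6277.
  Sorted: λ_1 = 10,  λ_2 = 8.3723,  λ_3 = 2.6277  (check: sum = 21 = tr ✓).

Step 4 — unit eigenvector for λ_1 = 10: v spans the null space of (Sigma - λ_1 I), whose rows are
  r_1 = (-1, 0, -2),  r_2 = (0, -2, 2),  r_3 = (-2, 2, -6).
  v is orthogonal to every row, so take v ∝ r_1 × r_2 = ((0)·(2) - (-2)·(-2), (-2)·(0) - (-1)·(2), (-1)·(-2) - (0)·(0)) = (-4, 2, 2).
  Rescale (divide by 2; multiply by -1 so the first nonzero entry is positive): u = (2, -1, -1).
  ||u|| = √((2)² + (-1)² + (-1)²) = √(6) ≈ 2.4495,  v_1 = u/||u|| ≈ (0.8165, -0.4082, -0.4082) (||v_1|| = 1).

λ_1 = 10,  λ_2 = 8.3723,  λ_3 = 2.6277;  v_1 ≈ (0.8165, -0.4082, -0.4082)


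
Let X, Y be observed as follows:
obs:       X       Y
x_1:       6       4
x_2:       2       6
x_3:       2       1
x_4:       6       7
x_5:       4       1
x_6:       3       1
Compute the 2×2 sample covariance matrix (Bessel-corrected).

Step 1 — column means:
  mean(X) = (6 + 2 + 2 + 6 + 4 + 3) / 6 = 23/6 = 3.8333
  mean(Y) = (4 + 6 + 1 + 7 + 1 + 1) / 6 = 20/6 = 3.3333

Step 2 — sample covariance S[i,j] = (1/(n-1)) · Σ_k (x_{k,i} - mean_i) · (x_{k,j} - mean_j), with n-1 = 5.
  S[X,X] = ((2.1667)·(2.1667) + (-1.8333)·(-1.8333) + (-1.8333)·(-1.8333) + (2.1667)·(2.1667) + (0.1667)·(0.1667) + (-0.8333)·(-0.8333)) / 5 = 16.8333/5 = 3.3667
  S[X,Y] = ((2.1667)·(0.6667) + (-1.8333)·(2.6667) + (-1.8333)·(-2.3333) + (2.1667)·(3.6667) + (0.1667)·(-2.3333) + (-0.8333)·(-2.3333)) / 5 = 10.3333/5 = 2.0667
  S[Y,Y] = ((0.6667)·(0.6667) + (2.6667)·(2.6667) + (-2.3333)·(-2.3333) + (3.6667)·(3.6667) + (-2.3333)·(-2.3333) + (-2.3333)·(-2.3333)) / 5 = 37.3333/5 = 7.4667

S is symmetric (S[j,i] = S[i,j]). Assembling:

S = [[3.3667, 2.0667],
 [2.0667, 7.4667]]


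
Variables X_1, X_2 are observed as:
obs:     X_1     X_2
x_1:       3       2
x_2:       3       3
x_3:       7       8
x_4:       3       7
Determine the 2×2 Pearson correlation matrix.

Step 1 — column means:
  mean(X_1) = (3 + 3 + 7 + 3) / 4 = 16/4 = 4
  mean(X_2) = (2 + 3 + 8 + 7) / 4 = 20/4 = 5

Step 2 — sample variances and covariances s[i,j] = (1/(n-1)) · Σ_k (x_{k,i} - mean_i) · (x_{k,j} - mean_j), with n-1 = 3:
  s[X_1,X_1] = ((-1)·(-1) + (-1)·(-1) + (3)·(3) + (-1)·(-1)) / 3 = 12/3 = 4
  s[X_1,X_2] = ((-1)·(-3) + (-1)·(-2) + (3)·(3) + (-1)·(2)) / 3 = 12/3 = 4
  s[X_2,X_2] = ((-3)·(-3) + (-2)·(-2) + (3)·(3) + (2)·(2)) / 3 = 26/3 = 8.6667
  Sample standard deviations s_i = √(s[i,i]):
  s(X_1) = √(4) = 2
  s(X_2) = √(8.6667) = 2.9439

Step 3 — r_{ij} = s_{ij} / (s_i · s_j):
  r[X_1,X_1] = 1 (diagonal).
  r[X_1,X_2] = 4 / (2 · 2.9439) = 4 / 5.8878 = 0.6794
  r[X_2,X_2] = 1 (diagonal).

R is symmetric with unit diagonal. Assembling:

R = [[1, 0.6794],
 [0.6794, 1]]


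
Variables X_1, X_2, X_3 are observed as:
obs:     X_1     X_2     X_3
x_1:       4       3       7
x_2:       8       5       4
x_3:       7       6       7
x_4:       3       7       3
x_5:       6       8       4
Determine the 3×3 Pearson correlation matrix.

Step 1 — column means:
  mean(X_1) = (4 + 8 + 7 + 3 + 6) / 5 = 28/5 = 5.6
  mean(X_2) = (3 + 5 + 6 + 7 + 8) / 5 = 29/5 = 5.8
  mean(X_3) = (7 + 4 + 7 + 3 + 4) / 5 = 25/5 = 5

Step 2 — sample variances and covariances s[i,j] = (1/(n-1)) · Σ_k (x_{k,i} - mean_i) · (x_{k,j} - mean_j), with n-1 = 4:
  s[X_1,X_1] = ((-1.6)·(-1.6) + (2.4)·(2.4) + (1.4)·(1.4) + (-2.6)·(-2.6) + (0.4)·(0.4)) / 4 = 17.2/4 = 4.3
  s[X_1,X_2] = ((-1.6)·(-2.8) + (2.4)·(-0.8) + (1.4)·(0.2) + (-2.6)·(1.2) + (0.4)·(2.2)) / 4 = 0.6/4 = 0.15
  s[X_1,X_3] = ((-1.6)·(2) + (2.4)·(-1) + (1.4)·(2) + (-2.6)·(-2) + (0.4)·(-1)) / 4 = 2/4 = 0.5
  s[X_2,X_2] = ((-2.8)·(-2.8) + (-0.8)·(-0.8) + (0.2)·(0.2) + (1.2)·(1.2) + (2.2)·(2.2)) / 4 = 14.8/4 = 3.7
  s[X_2,X_3] = ((-2.8)·(2) + (-0.8)·(-1) + (0.2)·(2) + (1.2)·(-2) + (2.2)·(-1)) / 4 = -9/4 = -2.25
  s[X_3,X_3] = ((2)·(2) + (-1)·(-1) + (2)·(2) + (-2)·(-2) + (-1)·(-1)) / 4 = 14/4 = 3.5
  Sample standard deviations s_i = √(s[i,i]):
  s(X_1) = √(4.3) = 2.0736
  s(X_2) = √(3.7) = 1.9235
  s(X_3) = √(3.5) = 1.8708

Step 3 — r_{ij} = s_{ij} / (s_i · s_j):
  r[X_1,X_1] = 1 (diagonal).
  r[X_1,X_2] = 0.15 / (2.0736 · 1.9235) = 0.15 / 3.9887 = 0.0376
  r[X_1,X_3] = 0.5 / (2.0736 · 1.8708) = 0.5 / 3.8794 = 0.1289
  r[X_2,X_2] = 1 (diagonal).
  r[X_2,X_3] = -2.25 / (1.9235 · 1.8708) = -2.25 / 3.5986 = -0.6252
  r[X_3,X_3] = 1 (diagonal).

R is symmetric with unit diagonal. Assembling:

R = [[1, 0.0376, 0.1289],
 [0.0376, 1, -0.6252],
 [0.1289, -0.6252, 1]]


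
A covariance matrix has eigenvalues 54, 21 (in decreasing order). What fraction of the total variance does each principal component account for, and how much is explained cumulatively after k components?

Step 1 — total variance = trace(Sigma) = Σ λ_i = 54 + 21 = 75.

Step 2 — fraction explained by component i = λ_i / Σ λ:
  PC1: 54/75 = 0.72
  PC2: 21/75 = 0.28

Step 3 — cumulative fraction after k components = (λ_1 + ... + λ_k) / Σ λ:
  k = 1: 54/75 = 0.72
  k = 2: (54 + 21)/75 = 75/75 = 1

Summary (fraction, with percent):

explained: PC1 0.72 (72%), PC2 0.28 (28%);  cumulative: 0.72, 1


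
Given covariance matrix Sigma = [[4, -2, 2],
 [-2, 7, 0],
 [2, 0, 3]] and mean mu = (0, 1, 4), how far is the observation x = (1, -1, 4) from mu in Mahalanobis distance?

Step 1 — centre the observation: (x - mu) = (1, -2, 0).

Step 2 — invert Sigma (cofactor / det for 3×3, or solve directly):
  Sigma^{-1} = [[0.4773, 0.1364, -0.3182],
 [0.1364, 0.1818, -0.0909],
 [-0.3182, -0.0909, 0.5455]].

Step 3 — form the quadratic (x - mu)^T · Sigma^{-1} · (x - mu):
  Sigma^{-1} · (x - mu) = (0.2045, -0.2273, -0.1364).
  (x - mu)^T · [Sigma^{-1} · (x - mu)] = (1)·(0.2045) + (-2)·(-0.2273) + (0)·(-0.1364) = 0.6591.

Step 4 — take square root: d = √(0.6591) ≈ 0.8118.

d(x, mu) = √(0.6591) ≈ 0.8118


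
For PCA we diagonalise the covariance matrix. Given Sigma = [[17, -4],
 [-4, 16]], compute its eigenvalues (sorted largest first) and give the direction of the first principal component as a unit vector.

Step 1 — characteristic polynomial of 2×2 Sigma:
  det(Sigma - λI) = λ² - trace · λ + det = 0.
  trace = 17 + 16 = 33, det = 17·16 - (-4)² = 256.
Step 2 — discriminant:
  Δ = trace² - 4·det = 1089 - 1024 = 65.
Step 3 — eigenvalues:
  λ = (trace ± √Δ)/2 = (33 ± 8.0623)/2,
  λ_1 = 20.5311,  λ_2 = 12.4689.

Step 4 — unit eigenvector for λ_1: solve (Sigma - λ_1 I)v = 0. First row:
  (17 - 20.5311)·v_x + (-4)·v_y = 0, i.e. (-3.5311)·v_x + (-4)·v_y = 0,
  so v ∝ (b, λ_1 - a) = (-4, 3.5311); multiply by -1 so the first entry is positive: u = (4, -3.5311).
  ||u|| = √((4)² + (-3.5311)²) = √(28.4689) ≈ 5.3356,
  v_1 = u/||u|| ≈ (0.7497, -0.6618) (||v_1|| = 1).

λ_1 = 20.5311,  λ_2 = 12.4689;  v_1 ≈ (0.7497, -0.6618)


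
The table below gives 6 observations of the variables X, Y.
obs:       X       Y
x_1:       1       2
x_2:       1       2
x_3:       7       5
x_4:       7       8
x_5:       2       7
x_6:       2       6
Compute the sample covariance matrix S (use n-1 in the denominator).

Step 1 — column means:
  mean(X) = (1 + 1 + 7 + 7 + 2 + 2) / 6 = 20/6 = 3.3333
  mean(Y) = (2 + 2 + 5 + 8 + 7 + 6) / 6 = 30/6 = 5

Step 2 — sample covariance S[i,j] = (1/(n-1)) · Σ_k (x_{k,i} - mean_i) · (x_{k,j} - mean_j), with n-1 = 5.
  S[X,X] = ((-2.3333)·(-2.3333) + (-2.3333)·(-2.3333) + (3.6667)·(3.6667) + (3.6667)·(3.6667) + (-1.3333)·(-1.3333) + (-1.3333)·(-1.3333)) / 5 = 41.3333/5 = 8.2667
  S[X,Y] = ((-2.3333)·(-3) + (-2.3333)·(-3) + (3.6667)·(0) + (3.6667)·(3) + (-1.3333)·(2) + (-1.3333)·(1)) / 5 = 21/5 = 4.2
  S[Y,Y] = ((-3)·(-3) + (-3)·(-3) + (0)·(0) + (3)·(3) + (2)·(2) + (1)·(1)) / 5 = 32/5 = 6.4

S is symmetric (S[j,i] = S[i,j]). Assembling:

S = [[8.2667, 4.2],
 [4.2, 6.4]]


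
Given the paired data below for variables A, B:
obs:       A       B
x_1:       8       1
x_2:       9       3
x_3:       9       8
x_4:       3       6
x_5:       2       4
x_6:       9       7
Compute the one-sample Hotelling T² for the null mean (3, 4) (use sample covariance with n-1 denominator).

Step 1 — sample mean vector:
  mean(A) = (8 + 9 + 9 + 3 + 2 + 9) / 6 = 40/6 = 6.6667
  mean(B) = (1 + 3 + 8 + 6 + 4 + 7) / 6 = 29/6 = 4.8333
  x̄ = (6.6667, 4.8333),  deviation x̄ - mu_0 = (6.6667, 4.8333) - (3, 4) = (3.6667, 0.8333).

Step 2 — sample covariance matrix, S[i,j] = (1/(n-1)) · Σ_k (x_{k,i} - mean_i) · (x_{k,j} - mean_j), divisor n-1 = 5:
  S[A,A] = ((1.3333)·(1.3333) + (2.3333)·(2.3333) + (2.3333)·(2.3333) + (-3.6667)·(-3.6667) + (-4.6667)·(-4.6667) + (2.3333)·(2.3333)) / 5 = 53.3333/5 = 10.6667
  S[A,B] = ((1.3333)·(-3.8333) + (2.3333)·(-1.8333) + (2.3333)·(3.1667) + (-3.6667)·(1.1667) + (-4.6667)·(-0.8333) + (2.3333)·(2.1667)) / 5 = 2.6667/5 = 0.5333
  S[B,B] = ((-3.8333)·(-3.8333) + (-1.8333)·(-1.8333) + (3.1667)·(3.1667) + (1.1667)·(1.1667) + (-0.8333)·(-0.8333) + (2.1667)·(2.1667)) / 5 = 34.8333/5 = 6.9667
  S = [[10.6667, 0.5333],
 [0.5333, 6.9667]].

Step 3 — invert S. det(S) = 10.6667·6.9667 - (0.5333)² = 74.0267.
  S^{-1} = (1/det) · [[d, -b], [-b, a]] = [[0.0941, -0.0072],
 [-0.0072, 0.1441]].

Step 4 — quadratic form (x̄ - mu_0)^T · S^{-1} · (x̄ - mu_0):
  S^{-1} · (x̄ - mu_0) = (0.3391, 0.0937),
  (x̄ - mu_0)^T · [...] = (3.6667)·(0.3391) + (0.8333)·(0.0937) = 1.3213.

Step 5 — scale by n: T² = 6 · 1.3213 = 7.9278.

T² ≈ 7.9278


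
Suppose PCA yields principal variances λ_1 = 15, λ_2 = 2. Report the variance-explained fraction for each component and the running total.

Step 1 — total variance = trace(Sigma) = Σ λ_i = 15 + 2 = 17.

Step 2 — fraction explained by component i = λ_i / Σ λ:
  PC1: 15/17 = 0.8824
  PC2: 2/17 = 0.1176

Step 3 — cumulative fraction after k components = (λ_1 + ... + λ_k) / Σ λ:
  k = 1: 15/17 = 0.8824
  k = 2: (15 + 2)/17 = 17/17 = 1

Summary (fraction, with percent):

explained: PC1 0.8824 (88.24%), PC2 0.1176 (11.76%);  cumulative: 0.8824, 1


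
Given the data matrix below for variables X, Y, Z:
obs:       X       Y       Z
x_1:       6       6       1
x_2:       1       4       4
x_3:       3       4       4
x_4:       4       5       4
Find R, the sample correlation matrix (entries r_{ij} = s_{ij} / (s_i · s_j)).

Step 1 — column means:
  mean(X) = (6 + 1 + 3 + 4) / 4 = 14/4 = 3.5
  mean(Y) = (6 + 4 + 4 + 5) / 4 = 19/4 = 4.75
  mean(Z) = (1 + 4 + 4 + 4) / 4 = 13/4 = 3.25

Step 2 — sample variances and covariances s[i,j] = (1/(n-1)) · Σ_k (x_{k,i} - mean_i) · (x_{k,j} - mean_j), with n-1 = 3:
  s[X,X] = ((2.5)·(2.5) + (-2.5)·(-2.5) + (-0.5)·(-0.5) + (0.5)·(0.5)) / 3 = 13/3 = 4.3333
  s[X,Y] = ((2.5)·(1.25) + (-2.5)·(-0.75) + (-0.5)·(-0.75) + (0.5)·(0.25)) / 3 = 5.5/3 = 1.8333
  s[X,Z] = ((2.5)·(-2.25) + (-2.5)·(0.75) + (-0.5)·(0.75) + (0.5)·(0.75)) / 3 = -7.5/3 = -2.5
  s[Y,Y] = ((1.25)·(1.25) + (-0.75)·(-0.75) + (-0.75)·(-0.75) + (0.25)·(0.25)) / 3 = 2.75/3 = 0.9167
  s[Y,Z] = ((1.25)·(-2.25) + (-0.75)·(0.75) + (-0.75)·(0.75) + (0.25)·(0.75)) / 3 = -3.75/3 = -1.25
  s[Z,Z] = ((-2.25)·(-2.25) + (0.75)·(0.75) + (0.75)·(0.75) + (0.75)·(0.75)) / 3 = 6.75/3 = 2.25
  Sample standard deviations s_i = √(s[i,i]):
  s(X) = √(4.3333) = 2.0817
  s(Y) = √(0.9167) = 0.9574
  s(Z) = √(2.25) = 1.5

Step 3 — r_{ij} = s_{ij} / (s_i · s_j):
  r[X,X] = 1 (diagonal).
  r[X,Y] = 1.8333 / (2.0817 · 0.9574) = 1.8333 / 1.993 = 0.9199
  r[X,Z] = -2.5 / (2.0817 · 1.5) = -2.5 / 3.1225 = -0.8006
  r[Y,Y] = 1 (diagonal).
  r[Y,Z] = -1.25 / (0.9574 · 1.5) = -1.25 / 1.4361 = -0.8704
  r[Z,Z] = 1 (diagonal).

R is symmetric with unit diagonal. Assembling:

R = [[1, 0.9199, -0.8006],
 [0.9199, 1, -0.8704],
 [-0.8006, -0.8704, 1]]


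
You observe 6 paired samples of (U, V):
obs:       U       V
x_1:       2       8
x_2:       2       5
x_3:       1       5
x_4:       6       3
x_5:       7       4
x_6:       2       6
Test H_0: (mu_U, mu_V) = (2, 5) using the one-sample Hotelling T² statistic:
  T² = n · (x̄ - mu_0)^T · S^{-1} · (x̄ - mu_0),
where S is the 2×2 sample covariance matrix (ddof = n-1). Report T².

Step 1 — sample mean vector:
  mean(U) = (2 + 2 + 1 + 6 + 7 + 2) / 6 = 20/6 = 3.3333
  mean(V) = (8 + 5 + 5 + 3 + 4 + 6) / 6 = 31/6 = 5.1667
  x̄ = (3.3333, 5.1667),  deviation x̄ - mu_0 = (3.3333, 5.1667) - (2, 5) = (1.3333, 0.1667).

Step 2 — sample covariance matrix, S[i,j] = (1/(n-1)) · Σ_k (x_{k,i} - mean_i) · (x_{k,j} - mean_j), divisor n-1 = 5:
  S[U,U] = ((-1.3333)·(-1.3333) + (-1.3333)·(-1.3333) + (-2.3333)·(-2.3333) + (2.6667)·(2.6667) + (3.6667)·(3.6667) + (-1.3333)·(-1.3333)) / 5 = 31.3333/5 = 6.2667
  S[U,V] = ((-1.3333)·(2.8333) + (-1.3333)·(-0.1667) + (-2.3333)·(-0.1667) + (2.6667)·(-2.1667) + (3.6667)·(-1.1667) + (-1.3333)·(0.8333)) / 5 = -14.3333/5 = -2.8667
  S[V,V] = ((2.8333)·(2.8333) + (-0.1667)·(-0.1667) + (-0.1667)·(-0.1667) + (-2.1667)·(-2.1667) + (-1.1667)·(-1.1667) + (0.8333)·(0.8333)) / 5 = 14.8333/5 = 2.9667
  S = [[6.2667, -2.8667],
 [-2.8667, 2.9667]].

Step 3 — invert S. det(S) = 6.2667·2.9667 - (-2.8667)² = 10.3733.
  S^{-1} = (1/det) · [[d, -b], [-b, a]] = [[0.286, 0.2763],
 [0.2763, 0.6041]].

Step 4 — quadratic form (x̄ - mu_0)^T · S^{-1} · (x̄ - mu_0):
  S^{-1} · (x̄ - mu_0) = (0.4274, 0.4692),
  (x̄ - mu_0)^T · [...] = (1.3333)·(0.4274) + (0.1667)·(0.4692) = 0.648.

Step 5 — scale by n: T² = 6 · 0.648 = 3.8882.

T² ≈ 3.8882


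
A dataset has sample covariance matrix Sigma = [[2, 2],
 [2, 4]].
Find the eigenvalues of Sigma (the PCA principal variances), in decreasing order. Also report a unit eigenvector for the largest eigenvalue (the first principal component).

Step 1 — characteristic polynomial of 2×2 Sigma:
  det(Sigma - λI) = λ² - trace · λ + det = 0.
  trace = 2 + 4 = 6, det = 2·4 - (2)² = 4.
Step 2 — discriminant:
  Δ = trace² - 4·det = 36 - 16 = 20.
Step 3 — eigenvalues:
  λ = (trace ± √Δ)/2 = (6 ± 4.4721)/2,
  λ_1 = 5.2361,  λ_2 = 0.7639.

Step 4 — unit eigenvector for λ_1: solve (Sigma - λ_1 I)v = 0. First row:
  (2 - 5.2361)·v_x + (2)·v_y = 0, i.e. (-3.2361)·v_x + (2)·v_y = 0,
  so v ∝ (b, λ_1 - a) = (2, 3.2361) = u.
  ||u|| = √((2)² + (3.2361)²) = √(14.4721) ≈ 3.8042,
  v_1 = u/||u|| ≈ (0.5257, 0.8507) (||v_1|| = 1).

λ_1 = 5.2361,  λ_2 = 0.7639;  v_1 ≈ (0.5257, 0.8507)
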